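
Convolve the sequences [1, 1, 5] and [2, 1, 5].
y[0] = 1×2 = 2; y[1] = 1×1 + 1×2 = 3; y[2] = 1×5 + 1×1 + 5×2 = 16; y[3] = 1×5 + 5×1 = 10; y[4] = 5×5 = 25

[2, 3, 16, 10, 25]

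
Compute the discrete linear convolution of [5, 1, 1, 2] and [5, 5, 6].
y[0] = 5×5 = 25; y[1] = 5×5 + 1×5 = 30; y[2] = 5×6 + 1×5 + 1×5 = 40; y[3] = 1×6 + 1×5 + 2×5 = 21; y[4] = 1×6 + 2×5 = 16; y[5] = 2×6 = 12

[25, 30, 40, 21, 16, 12]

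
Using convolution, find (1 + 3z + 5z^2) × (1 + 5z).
Ascending coefficients: a = [1, 3, 5], b = [1, 5]. c[0] = 1×1 = 1; c[1] = 1×5 + 3×1 = 8; c[2] = 3×5 + 5×1 = 20; c[3] = 5×5 = 25. Result coefficients: [1, 8, 20, 25] → 1 + 8z + 20z^2 + 25z^3

1 + 8z + 20z^2 + 25z^3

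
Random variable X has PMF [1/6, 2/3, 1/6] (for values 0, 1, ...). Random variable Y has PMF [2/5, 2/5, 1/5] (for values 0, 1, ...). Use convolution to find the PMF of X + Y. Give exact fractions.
P(X+Y=k) = Σ_i P(X=i)·P(Y=k-i) — a convolution of [1/6, 2/3, 1/6] and [2/5, 2/5, 1/5]. P(X+Y=0) = (1/6)×(2/5) = 1/15; P(X+Y=1) = (1/6)×(2/5) + (2/3)×(2/5) = 1/15 + 4/15 = 1/3; P(X+Y=2) = (1/6)×(1/5) + (2/3)×(2/5) + (1/6)×(2/5) = 1/30 + 4/15 + 1/15 = 11/30; P(X+Y=3) = (2/3)×(1/5) + (1/6)×(2/5) = 2/15 + 1/15 = 1/5; P(X+Y=4) = (1/6)×(1/5) = 1/30. PMF: [1/15, 1/3, 11/30, 1/5, 1/30] (sums to 1 ✓)

[1/15, 1/3, 11/30, 1/5, 1/30]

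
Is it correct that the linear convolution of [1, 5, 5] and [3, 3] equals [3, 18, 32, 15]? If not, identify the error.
Recompute linear convolution of [1, 5, 5] and [3, 3]: y[0] = 1×3 = 3; y[1] = 1×3 + 5×3 = 18; y[2] = 5×3 + 5×3 = 30; y[3] = 5×3 = 15 → [3, 18, 30, 15]. Compare to given [3, 18, 32, 15]: they differ at index 2: given 32, correct 30, so answer: No

No. Error at index 2: given 32, correct 30.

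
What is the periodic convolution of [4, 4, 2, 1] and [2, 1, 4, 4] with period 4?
Use y[k] = Σ_j s[j]·t[(k-j) mod 4]. y[0] = 4×2 + 4×4 + 2×4 + 1×1 = 33; y[1] = 4×1 + 4×2 + 2×4 + 1×4 = 24; y[2] = 4×4 + 4×1 + 2×2 + 1×4 = 28; y[3] = 4×4 + 4×4 + 2×1 + 1×2 = 36. Result: [33, 24, 28, 36]

[33, 24, 28, 36]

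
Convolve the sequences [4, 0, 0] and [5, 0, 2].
y[0] = 4×5 = 20; y[1] = 4×0 + 0×5 = 0; y[2] = 4×2 + 0×0 + 0×5 = 8; y[3] = 0×2 + 0×0 = 0; y[4] = 0×2 = 0

[20, 0, 8, 0, 0]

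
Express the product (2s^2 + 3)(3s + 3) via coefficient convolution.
Ascending coefficients: a = [3, 0, 2], b = [3, 3]. c[0] = 3×3 = 9; c[1] = 3×3 + 0×3 = 9; c[2] = 0×3 + 2×3 = 6; c[3] = 2×3 = 6. Result coefficients: [9, 9, 6, 6] → 6s^3 + 6s^2 + 9s + 9

6s^3 + 6s^2 + 9s + 9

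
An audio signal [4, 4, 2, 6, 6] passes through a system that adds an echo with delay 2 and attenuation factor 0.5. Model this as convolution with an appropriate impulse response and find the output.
Direct-path + delayed-attenuated-path model → impulse response h = [1, 0, 0.5] (1 at lag 0, 0.5 at lag 2). Output y[n] = x[n] + 0.5·x[n - 2] (with x[n] = 0 outside 0..4): y[0] = 4 + 0.5×0 = 4; y[1] = 4 + 0.5×0 = 4; y[2] = 2 + 0.5×4 = 4.0; y[3] = 6 + 0.5×4 = 8.0; y[4] = 6 + 0.5×2 = 7.0; y[5] = 0 + 0.5×6 = 3.0; y[6] = 0 + 0.5×6 = 3.0. So y = [4, 4, 4.0, 8.0, 7.0, 3.0, 3.0]

[4, 4, 4.0, 8.0, 7.0, 3.0, 3.0]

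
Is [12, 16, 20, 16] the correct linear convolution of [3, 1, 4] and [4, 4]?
Recompute linear convolution of [3, 1, 4] and [4, 4]: y[0] = 3×4 = 12; y[1] = 3×4 + 1×4 = 16; y[2] = 1×4 + 4×4 = 20; y[3] = 4×4 = 16 → [12, 16, 20, 16]. Given [12, 16, 20, 16] matches, so answer: Yes

Yes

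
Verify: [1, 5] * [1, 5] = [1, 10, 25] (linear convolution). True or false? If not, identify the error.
Recompute linear convolution of [1, 5] and [1, 5]: y[0] = 1×1 = 1; y[1] = 1×5 + 5×1 = 10; y[2] = 5×5 = 25 → [1, 10, 25]. Given [1, 10, 25] matches, so answer: Yes

Yes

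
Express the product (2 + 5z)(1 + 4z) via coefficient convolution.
Ascending coefficients: a = [2, 5], b = [1, 4]. c[0] = 2×1 = 2; c[1] = 2×4 + 5×1 = 13; c[2] = 5×4 = 20. Result coefficients: [2, 13, 20] → 2 + 13z + 20z^2

2 + 13z + 20z^2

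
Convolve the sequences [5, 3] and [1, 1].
y[0] = 5×1 = 5; y[1] = 5×1 + 3×1 = 8; y[2] = 3×1 = 3

[5, 8, 3]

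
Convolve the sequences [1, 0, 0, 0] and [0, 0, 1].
y[0] = 1×0 = 0; y[1] = 1×0 + 0×0 = 0; y[2] = 1×1 + 0×0 + 0×0 = 1; y[3] = 0×1 + 0×0 + 0×0 = 0; y[4] = 0×1 + 0×0 = 0; y[5] = 0×1 = 0

[0, 0, 1, 0, 0, 0]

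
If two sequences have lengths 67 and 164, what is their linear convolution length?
Linear/full convolution length: m + n - 1 = 67 + 164 - 1 = 230

230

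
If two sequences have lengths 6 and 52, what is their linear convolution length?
Linear/full convolution length: m + n - 1 = 6 + 52 - 1 = 57

57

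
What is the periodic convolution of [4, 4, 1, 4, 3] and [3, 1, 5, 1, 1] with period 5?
Use y[k] = Σ_j u[j]·v[(k-j) mod 5]. y[0] = 4×3 + 4×1 + 1×1 + 4×5 + 3×1 = 40; y[1] = 4×1 + 4×3 + 1×1 + 4×1 + 3×5 = 36; y[2] = 4×5 + 4×1 + 1×3 + 4×1 + 3×1 = 34; y[3] = 4×1 + 4×5 + 1×1 + 4×3 + 3×1 = 40; y[4] = 4×1 + 4×1 + 1×5 + 4×1 + 3×3 = 26. Result: [40, 36, 34, 40, 26]

[40, 36, 34, 40, 26]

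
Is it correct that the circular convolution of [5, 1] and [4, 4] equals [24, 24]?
Recompute circular convolution of [5, 1] and [4, 4]: y[0] = 5×4 + 1×4 = 24; y[1] = 5×4 + 1×4 = 24 → [24, 24]. Given [24, 24] matches, so answer: Yes

Yes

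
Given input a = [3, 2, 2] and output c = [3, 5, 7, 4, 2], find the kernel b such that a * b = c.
Output length 5 = len(a) + len(b) - 1 ⇒ len(b) = 3. Solve b forward using b[k] = (c[k] - Σ_{i≥1} a[i]·b[k-i]) / a[0]: b[0] = c[0] / a[0] = 3 / 3 = 1; b[1] = (c[1] - 2×1) / a[0] = (5 - 2×1) / 3 = 1; b[2] = (c[2] - 2×1 - 2×1) / a[0] = (7 - 2×1 - 2×1) / 3 = 1. So b = [1, 1, 1]. Forward-check [3, 2, 2] * [1, 1, 1]: c[0] = 3×1 = 3; c[1] = 3×1 + 2×1 = 5; c[2] = 3×1 + 2×1 + 2×1 = 7; c[3] = 2×1 + 2×1 = 4; c[4] = 2×1 = 2 → [3, 5, 7, 4, 2] ✓

[1, 1, 1]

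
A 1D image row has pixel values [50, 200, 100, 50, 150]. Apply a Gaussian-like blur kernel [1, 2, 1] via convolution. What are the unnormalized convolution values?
Convolve image row [50, 200, 100, 50, 150] with kernel [1, 2, 1]: y[0] = 50×1 = 50; y[1] = 50×2 + 200×1 = 300; y[2] = 50×1 + 200×2 + 100×1 = 550; y[3] = 200×1 + 100×2 + 50×1 = 450; y[4] = 100×1 + 50×2 + 150×1 = 350; y[5] = 50×1 + 150×2 = 350; y[6] = 150×1 = 150 → [50, 300, 550, 450, 350, 350, 150]. Normalization factor = sum(kernel) = 4.

[50, 300, 550, 450, 350, 350, 150]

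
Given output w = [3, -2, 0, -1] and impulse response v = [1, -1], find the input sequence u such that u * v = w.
Deconvolve w=[3, -2, 0, -1] by v=[1, -1]. Since v[0]=1, solve forward: u[0] = w[0] / 1 = 3; u[1] = (w[1] - 3×-1) / 1 = 1; u[2] = (w[2] - 1×-1) / 1 = 1. So u = [3, 1, 1]. Check by forward convolution: w[0] = 3×1 = 3; w[1] = 3×-1 + 1×1 = -2; w[2] = 1×-1 + 1×1 = 0; w[3] = 1×-1 = -1

[3, 1, 1]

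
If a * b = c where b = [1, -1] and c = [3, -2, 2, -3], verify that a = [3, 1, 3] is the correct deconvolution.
Forward-compute [3, 1, 3] * [1, -1]: c[0] = 3×1 = 3; c[1] = 3×-1 + 1×1 = -2; c[2] = 1×-1 + 3×1 = 2; c[3] = 3×-1 = -3 → [3, -2, 2, -3]. Matches given c = [3, -2, 2, -3], so verified.

Verified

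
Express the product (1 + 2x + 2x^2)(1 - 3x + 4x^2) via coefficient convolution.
Ascending coefficients: a = [1, 2, 2], b = [1, -3, 4]. c[0] = 1×1 = 1; c[1] = 1×-3 + 2×1 = -1; c[2] = 1×4 + 2×-3 + 2×1 = 0; c[3] = 2×4 + 2×-3 = 2; c[4] = 2×4 = 8. Result coefficients: [1, -1, 0, 2, 8] → 1 - x + 2x^3 + 8x^4

1 - x + 2x^3 + 8x^4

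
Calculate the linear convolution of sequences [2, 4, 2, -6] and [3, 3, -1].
y[0] = 2×3 = 6; y[1] = 2×3 + 4×3 = 18; y[2] = 2×-1 + 4×3 + 2×3 = 16; y[3] = 4×-1 + 2×3 + -6×3 = -16; y[4] = 2×-1 + -6×3 = -20; y[5] = -6×-1 = 6

[6, 18, 16, -16, -20, 6]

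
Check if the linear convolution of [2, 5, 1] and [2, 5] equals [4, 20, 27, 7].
Recompute linear convolution of [2, 5, 1] and [2, 5]: y[0] = 2×2 = 4; y[1] = 2×5 + 5×2 = 20; y[2] = 5×5 + 1×2 = 27; y[3] = 1×5 = 5 → [4, 20, 27, 5]. Compare to given [4, 20, 27, 7]: they differ at index 3: given 7, correct 5, so answer: No

No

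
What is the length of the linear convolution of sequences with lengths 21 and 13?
Linear/full convolution length: m + n - 1 = 21 + 13 - 1 = 33

33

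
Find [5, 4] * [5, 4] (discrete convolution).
y[0] = 5×5 = 25; y[1] = 5×4 + 4×5 = 40; y[2] = 4×4 = 16

[25, 40, 16]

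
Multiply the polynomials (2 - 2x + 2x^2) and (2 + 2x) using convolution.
Ascending coefficients: a = [2, -2, 2], b = [2, 2]. c[0] = 2×2 = 4; c[1] = 2×2 + -2×2 = 0; c[2] = -2×2 + 2×2 = 0; c[3] = 2×2 = 4. Result coefficients: [4, 0, 0, 4] → 4 + 4x^3

4 + 4x^3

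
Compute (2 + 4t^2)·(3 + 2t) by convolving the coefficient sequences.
Ascending coefficients: a = [2, 0, 4], b = [3, 2]. c[0] = 2×3 = 6; c[1] = 2×2 + 0×3 = 4; c[2] = 0×2 + 4×3 = 12; c[3] = 4×2 = 8. Result coefficients: [6, 4, 12, 8] → 6 + 4t + 12t^2 + 8t^3

6 + 4t + 12t^2 + 8t^3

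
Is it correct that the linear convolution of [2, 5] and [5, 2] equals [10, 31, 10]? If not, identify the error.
Recompute linear convolution of [2, 5] and [5, 2]: y[0] = 2×5 = 10; y[1] = 2×2 + 5×5 = 29; y[2] = 5×2 = 10 → [10, 29, 10]. Compare to given [10, 31, 10]: they differ at index 1: given 31, correct 29, so answer: No

No. Error at index 1: given 31, correct 29.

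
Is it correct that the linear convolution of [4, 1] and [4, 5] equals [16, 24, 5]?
Recompute linear convolution of [4, 1] and [4, 5]: y[0] = 4×4 = 16; y[1] = 4×5 + 1×4 = 24; y[2] = 1×5 = 5 → [16, 24, 5]. Given [16, 24, 5] matches, so answer: Yes

Yes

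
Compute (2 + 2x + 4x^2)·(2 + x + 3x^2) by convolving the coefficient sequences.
Ascending coefficients: a = [2, 2, 4], b = [2, 1, 3]. c[0] = 2×2 = 4; c[1] = 2×1 + 2×2 = 6; c[2] = 2×3 + 2×1 + 4×2 = 16; c[3] = 2×3 + 4×1 = 10; c[4] = 4×3 = 12. Result coefficients: [4, 6, 16, 10, 12] → 4 + 6x + 16x^2 + 10x^3 + 12x^4

4 + 6x + 16x^2 + 10x^3 + 12x^4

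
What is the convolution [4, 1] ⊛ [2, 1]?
y[0] = 4×2 = 8; y[1] = 4×1 + 1×2 = 6; y[2] = 1×1 = 1

[8, 6, 1]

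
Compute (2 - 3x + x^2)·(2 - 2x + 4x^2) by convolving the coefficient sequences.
Ascending coefficients: a = [2, -3, 1], b = [2, -2, 4]. c[0] = 2×2 = 4; c[1] = 2×-2 + -3×2 = -10; c[2] = 2×4 + -3×-2 + 1×2 = 16; c[3] = -3×4 + 1×-2 = -14; c[4] = 1×4 = 4. Result coefficients: [4, -10, 16, -14, 4] → 4 - 10x + 16x^2 - 14x^3 + 4x^4

4 - 10x + 16x^2 - 14x^3 + 4x^4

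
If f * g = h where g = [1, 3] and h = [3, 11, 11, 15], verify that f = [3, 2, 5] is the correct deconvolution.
Forward-compute [3, 2, 5] * [1, 3]: h[0] = 3×1 = 3; h[1] = 3×3 + 2×1 = 11; h[2] = 2×3 + 5×1 = 11; h[3] = 5×3 = 15 → [3, 11, 11, 15]. Matches given h = [3, 11, 11, 15], so verified.

Verified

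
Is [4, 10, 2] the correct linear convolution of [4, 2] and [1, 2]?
Recompute linear convolution of [4, 2] and [1, 2]: y[0] = 4×1 = 4; y[1] = 4×2 + 2×1 = 10; y[2] = 2×2 = 4 → [4, 10, 4]. Compare to given [4, 10, 2]: they differ at index 2: given 2, correct 4, so answer: No

No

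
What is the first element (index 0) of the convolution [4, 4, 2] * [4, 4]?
Use y[k] = Σ_i a[i]·b[k-i] at k=0. y[0] = 4×4 = 16

16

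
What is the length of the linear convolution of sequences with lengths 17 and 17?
Linear/full convolution length: m + n - 1 = 17 + 17 - 1 = 33

33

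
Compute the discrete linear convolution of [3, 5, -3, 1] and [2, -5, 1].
y[0] = 3×2 = 6; y[1] = 3×-5 + 5×2 = -5; y[2] = 3×1 + 5×-5 + -3×2 = -28; y[3] = 5×1 + -3×-5 + 1×2 = 22; y[4] = -3×1 + 1×-5 = -8; y[5] = 1×1 = 1

[6, -5, -28, 22, -8, 1]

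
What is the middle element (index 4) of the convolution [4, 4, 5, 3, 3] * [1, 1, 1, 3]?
Use y[k] = Σ_i a[i]·b[k-i] at k=4. y[4] = 4×3 + 5×1 + 3×1 + 3×1 = 23

23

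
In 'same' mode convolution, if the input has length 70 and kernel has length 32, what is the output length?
'Same' mode returns an output with the same length as the input: 70

70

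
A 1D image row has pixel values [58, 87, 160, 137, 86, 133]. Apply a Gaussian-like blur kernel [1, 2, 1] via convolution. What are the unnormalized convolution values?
Convolve image row [58, 87, 160, 137, 86, 133] with kernel [1, 2, 1]: y[0] = 58×1 = 58; y[1] = 58×2 + 87×1 = 203; y[2] = 58×1 + 87×2 + 160×1 = 392; y[3] = 87×1 + 160×2 + 137×1 = 544; y[4] = 160×1 + 137×2 + 86×1 = 520; y[5] = 137×1 + 86×2 + 133×1 = 442; y[6] = 86×1 + 133×2 = 352; y[7] = 133×1 = 133 → [58, 203, 392, 544, 520, 442, 352, 133]. Normalization factor = sum(kernel) = 4.

[58, 203, 392, 544, 520, 442, 352, 133]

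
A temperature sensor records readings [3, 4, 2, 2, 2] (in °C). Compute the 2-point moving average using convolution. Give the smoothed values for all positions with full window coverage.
2-point moving average kernel = [1, 1]. Apply in 'valid' mode (full window coverage): avg[0] = (3 + 4) / 2 = 3.5; avg[1] = (4 + 2) / 2 = 3.0; avg[2] = (2 + 2) / 2 = 2.0; avg[3] = (2 + 2) / 2 = 2.0. Smoothed values: [3.5, 3.0, 2.0, 2.0]

[3.5, 3.0, 2.0, 2.0]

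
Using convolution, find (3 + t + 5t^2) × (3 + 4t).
Ascending coefficients: a = [3, 1, 5], b = [3, 4]. c[0] = 3×3 = 9; c[1] = 3×4 + 1×3 = 15; c[2] = 1×4 + 5×3 = 19; c[3] = 5×4 = 20. Result coefficients: [9, 15, 19, 20] → 9 + 15t + 19t^2 + 20t^3

9 + 15t + 19t^2 + 20t^3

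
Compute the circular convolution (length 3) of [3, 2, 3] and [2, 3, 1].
Use y[k] = Σ_j s[j]·t[(k-j) mod 3]. y[0] = 3×2 + 2×1 + 3×3 = 17; y[1] = 3×3 + 2×2 + 3×1 = 16; y[2] = 3×1 + 2×3 + 3×2 = 15. Result: [17, 16, 15]

[17, 16, 15]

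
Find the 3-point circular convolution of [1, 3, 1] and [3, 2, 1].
Use y[k] = Σ_j a[j]·b[(k-j) mod 3]. y[0] = 1×3 + 3×1 + 1×2 = 8; y[1] = 1×2 + 3×3 + 1×1 = 12; y[2] = 1×1 + 3×2 + 1×3 = 10. Result: [8, 12, 10]

[8, 12, 10]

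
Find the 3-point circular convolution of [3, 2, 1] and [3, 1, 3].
Use y[k] = Σ_j s[j]·t[(k-j) mod 3]. y[0] = 3×3 + 2×3 + 1×1 = 16; y[1] = 3×1 + 2×3 + 1×3 = 12; y[2] = 3×3 + 2×1 + 1×3 = 14. Result: [16, 12, 14]

[16, 12, 14]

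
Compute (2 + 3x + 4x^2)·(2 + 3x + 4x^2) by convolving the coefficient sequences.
Ascending coefficients: a = [2, 3, 4], b = [2, 3, 4]. c[0] = 2×2 = 4; c[1] = 2×3 + 3×2 = 12; c[2] = 2×4 + 3×3 + 4×2 = 25; c[3] = 3×4 + 4×3 = 24; c[4] = 4×4 = 16. Result coefficients: [4, 12, 25, 24, 16] → 4 + 12x + 25x^2 + 24x^3 + 16x^4

4 + 12x + 25x^2 + 24x^3 + 16x^4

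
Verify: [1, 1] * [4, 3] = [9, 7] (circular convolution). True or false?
Recompute circular convolution of [1, 1] and [4, 3]: y[0] = 1×4 + 1×3 = 7; y[1] = 1×3 + 1×4 = 7 → [7, 7]. Compare to given [9, 7]: they differ at index 0: given 9, correct 7, so answer: No

No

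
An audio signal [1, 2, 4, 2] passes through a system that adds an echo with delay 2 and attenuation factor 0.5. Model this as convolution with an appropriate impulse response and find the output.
Direct-path + delayed-attenuated-path model → impulse response h = [1, 0, 0.5] (1 at lag 0, 0.5 at lag 2). Output y[n] = x[n] + 0.5·x[n - 2] (with x[n] = 0 outside 0..3): y[0] = 1 + 0.5×0 = 1; y[1] = 2 + 0.5×0 = 2; y[2] = 4 + 0.5×1 = 4.5; y[3] = 2 + 0.5×2 = 3.0; y[4] = 0 + 0.5×4 = 2.0; y[5] = 0 + 0.5×2 = 1.0. So y = [1, 2, 4.5, 3.0, 2.0, 1.0]

[1, 2, 4.5, 3.0, 2.0, 1.0]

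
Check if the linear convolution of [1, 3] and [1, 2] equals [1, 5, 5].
Recompute linear convolution of [1, 3] and [1, 2]: y[0] = 1×1 = 1; y[1] = 1×2 + 3×1 = 5; y[2] = 3×2 = 6 → [1, 5, 6]. Compare to given [1, 5, 5]: they differ at index 2: given 5, correct 6, so answer: No

No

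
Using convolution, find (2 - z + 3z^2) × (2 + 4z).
Ascending coefficients: a = [2, -1, 3], b = [2, 4]. c[0] = 2×2 = 4; c[1] = 2×4 + -1×2 = 6; c[2] = -1×4 + 3×2 = 2; c[3] = 3×4 = 12. Result coefficients: [4, 6, 2, 12] → 4 + 6z + 2z^2 + 12z^3

4 + 6z + 2z^2 + 12z^3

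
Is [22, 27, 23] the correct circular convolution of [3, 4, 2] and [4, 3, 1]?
Recompute circular convolution of [3, 4, 2] and [4, 3, 1]: y[0] = 3×4 + 4×1 + 2×3 = 22; y[1] = 3×3 + 4×4 + 2×1 = 27; y[2] = 3×1 + 4×3 + 2×4 = 23 → [22, 27, 23]. Given [22, 27, 23] matches, so answer: Yes

Yes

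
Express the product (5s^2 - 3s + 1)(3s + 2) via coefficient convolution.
Ascending coefficients: a = [1, -3, 5], b = [2, 3]. c[0] = 1×2 = 2; c[1] = 1×3 + -3×2 = -3; c[2] = -3×3 + 5×2 = 1; c[3] = 5×3 = 15. Result coefficients: [2, -3, 1, 15] → 15s^3 + s^2 - 3s + 2

15s^3 + s^2 - 3s + 2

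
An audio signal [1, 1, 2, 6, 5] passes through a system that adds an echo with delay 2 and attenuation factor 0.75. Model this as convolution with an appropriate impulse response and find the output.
Direct-path + delayed-attenuated-path model → impulse response h = [1, 0, 0.75] (1 at lag 0, 0.75 at lag 2). Output y[n] = x[n] + 0.75·x[n - 2] (with x[n] = 0 outside 0..4): y[0] = 1 + 0.75×0 = 1; y[1] = 1 + 0.75×0 = 1; y[2] = 2 + 0.75×1 = 2.75; y[3] = 6 + 0.75×1 = 6.75; y[4] = 5 + 0.75×2 = 6.5; y[5] = 0 + 0.75×6 = 4.5; y[6] = 0 + 0.75×5 = 3.75. So y = [1, 1, 2.75, 6.75, 6.5, 4.5, 3.75]

[1, 1, 2.75, 6.75, 6.5, 4.5, 3.75]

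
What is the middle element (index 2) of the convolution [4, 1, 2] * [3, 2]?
Use y[k] = Σ_i a[i]·b[k-i] at k=2. y[2] = 1×2 + 2×3 = 8

8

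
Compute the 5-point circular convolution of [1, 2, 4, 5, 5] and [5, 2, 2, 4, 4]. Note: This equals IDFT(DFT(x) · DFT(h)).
Either evaluate y[k] = Σ_j x[j]·h[(k-j) mod 5] directly, or use IDFT(DFT(x) · DFT(h)). y[0] = 1×5 + 2×4 + 4×4 + 5×2 + 5×2 = 49; y[1] = 1×2 + 2×5 + 4×4 + 5×4 + 5×2 = 58; y[2] = 1×2 + 2×2 + 4×5 + 5×4 + 5×4 = 66; y[3] = 1×4 + 2×2 + 4×2 + 5×5 + 5×4 = 61; y[4] = 1×4 + 2×4 + 4×2 + 5×2 + 5×5 = 55. Result: [49, 58, 66, 61, 55]

[49, 58, 66, 61, 55]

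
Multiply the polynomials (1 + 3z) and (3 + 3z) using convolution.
Ascending coefficients: a = [1, 3], b = [3, 3]. c[0] = 1×3 = 3; c[1] = 1×3 + 3×3 = 12; c[2] = 3×3 = 9. Result coefficients: [3, 12, 9] → 3 + 12z + 9z^2

3 + 12z + 9z^2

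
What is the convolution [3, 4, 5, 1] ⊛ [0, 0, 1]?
y[0] = 3×0 = 0; y[1] = 3×0 + 4×0 = 0; y[2] = 3×1 + 4×0 + 5×0 = 3; y[3] = 4×1 + 5×0 + 1×0 = 4; y[4] = 5×1 + 1×0 = 5; y[5] = 1×1 = 1

[0, 0, 3, 4, 5, 1]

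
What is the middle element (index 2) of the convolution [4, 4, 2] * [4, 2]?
Use y[k] = Σ_i a[i]·b[k-i] at k=2. y[2] = 4×2 + 2×4 = 16

16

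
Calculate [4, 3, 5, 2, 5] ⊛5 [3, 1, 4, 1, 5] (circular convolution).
Use y[k] = Σ_j u[j]·v[(k-j) mod 5]. y[0] = 4×3 + 3×5 + 5×1 + 2×4 + 5×1 = 45; y[1] = 4×1 + 3×3 + 5×5 + 2×1 + 5×4 = 60; y[2] = 4×4 + 3×1 + 5×3 + 2×5 + 5×1 = 49; y[3] = 4×1 + 3×4 + 5×1 + 2×3 + 5×5 = 52; y[4] = 4×5 + 3×1 + 5×4 + 2×1 + 5×3 = 60. Result: [45, 60, 49, 52, 60]

[45, 60, 49, 52, 60]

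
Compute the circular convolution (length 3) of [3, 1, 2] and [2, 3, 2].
Use y[k] = Σ_j s[j]·t[(k-j) mod 3]. y[0] = 3×2 + 1×2 + 2×3 = 14; y[1] = 3×3 + 1×2 + 2×2 = 15; y[2] = 3×2 + 1×3 + 2×2 = 13. Result: [14, 15, 13]

[14, 15, 13]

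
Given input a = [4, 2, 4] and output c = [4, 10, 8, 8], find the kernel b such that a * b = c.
Output length 4 = len(a) + len(b) - 1 ⇒ len(b) = 2. Solve b forward using b[k] = (c[k] - Σ_{i≥1} a[i]·b[k-i]) / a[0]: b[0] = c[0] / a[0] = 4 / 4 = 1; b[1] = (c[1] - 2×1) / a[0] = (10 - 2×1) / 4 = 2. So b = [1, 2]. Forward-check [4, 2, 4] * [1, 2]: c[0] = 4×1 = 4; c[1] = 4×2 + 2×1 = 10; c[2] = 2×2 + 4×1 = 8; c[3] = 4×2 = 8 → [4, 10, 8, 8] ✓

[1, 2]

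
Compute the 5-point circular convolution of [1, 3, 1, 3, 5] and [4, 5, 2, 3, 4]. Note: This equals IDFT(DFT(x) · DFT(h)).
Either evaluate y[k] = Σ_j x[j]·h[(k-j) mod 5] directly, or use IDFT(DFT(x) · DFT(h)). y[0] = 1×4 + 3×4 + 1×3 + 3×2 + 5×5 = 50; y[1] = 1×5 + 3×4 + 1×4 + 3×3 + 5×2 = 40; y[2] = 1×2 + 3×5 + 1×4 + 3×4 + 5×3 = 48; y[3] = 1×3 + 3×2 + 1×5 + 3×4 + 5×4 = 46; y[4] = 1×4 + 3×3 + 1×2 + 3×5 + 5×4 = 50. Result: [50, 40, 48, 46, 50]

[50, 40, 48, 46, 50]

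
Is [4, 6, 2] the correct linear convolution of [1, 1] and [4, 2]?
Recompute linear convolution of [1, 1] and [4, 2]: y[0] = 1×4 = 4; y[1] = 1×2 + 1×4 = 6; y[2] = 1×2 = 2 → [4, 6, 2]. Given [4, 6, 2] matches, so answer: Yes

Yes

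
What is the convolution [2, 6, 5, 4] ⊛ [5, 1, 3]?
y[0] = 2×5 = 10; y[1] = 2×1 + 6×5 = 32; y[2] = 2×3 + 6×1 + 5×5 = 37; y[3] = 6×3 + 5×1 + 4×5 = 43; y[4] = 5×3 + 4×1 = 19; y[5] = 4×3 = 12

[10, 32, 37, 43, 19, 12]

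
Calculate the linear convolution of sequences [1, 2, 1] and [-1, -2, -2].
y[0] = 1×-1 = -1; y[1] = 1×-2 + 2×-1 = -4; y[2] = 1×-2 + 2×-2 + 1×-1 = -7; y[3] = 2×-2 + 1×-2 = -6; y[4] = 1×-2 = -2

[-1, -4, -7, -6, -2]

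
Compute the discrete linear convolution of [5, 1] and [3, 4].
y[0] = 5×3 = 15; y[1] = 5×4 + 1×3 = 23; y[2] = 1×4 = 4

[15, 23, 4]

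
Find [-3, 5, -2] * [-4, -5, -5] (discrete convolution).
y[0] = -3×-4 = 12; y[1] = -3×-5 + 5×-4 = -5; y[2] = -3×-5 + 5×-5 + -2×-4 = -2; y[3] = 5×-5 + -2×-5 = -15; y[4] = -2×-5 = 10

[12, -5, -2, -15, 10]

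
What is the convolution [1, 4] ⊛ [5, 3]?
y[0] = 1×5 = 5; y[1] = 1×3 + 4×5 = 23; y[2] = 4×3 = 12

[5, 23, 12]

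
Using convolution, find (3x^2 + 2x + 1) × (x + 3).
Ascending coefficients: a = [1, 2, 3], b = [3, 1]. c[0] = 1×3 = 3; c[1] = 1×1 + 2×3 = 7; c[2] = 2×1 + 3×3 = 11; c[3] = 3×1 = 3. Result coefficients: [3, 7, 11, 3] → 3x^3 + 11x^2 + 7x + 3

3x^3 + 11x^2 + 7x + 3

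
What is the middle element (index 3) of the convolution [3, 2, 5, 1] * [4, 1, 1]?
Use y[k] = Σ_i a[i]·b[k-i] at k=3. y[3] = 2×1 + 5×1 + 1×4 = 11

11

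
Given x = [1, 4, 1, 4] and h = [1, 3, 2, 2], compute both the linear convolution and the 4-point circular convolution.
Linear: y_lin[0] = 1×1 = 1; y_lin[1] = 1×3 + 4×1 = 7; y_lin[2] = 1×2 + 4×3 + 1×1 = 15; y_lin[3] = 1×2 + 4×2 + 1×3 + 4×1 = 17; y_lin[4] = 4×2 + 1×2 + 4×3 = 22; y_lin[5] = 1×2 + 4×2 = 10; y_lin[6] = 4×2 = 8 → [1, 7, 15, 17, 22, 10, 8]. Circular (length 4): y[0] = 1×1 + 4×2 + 1×2 + 4×3 = 23; y[1] = 1×3 + 4×1 + 1×2 + 4×2 = 17; y[2] = 1×2 + 4×3 + 1×1 + 4×2 = 23; y[3] = 1×2 + 4×2 + 1×3 + 4×1 = 17 → [23, 17, 23, 17]

Linear: [1, 7, 15, 17, 22, 10, 8], Circular: [23, 17, 23, 17]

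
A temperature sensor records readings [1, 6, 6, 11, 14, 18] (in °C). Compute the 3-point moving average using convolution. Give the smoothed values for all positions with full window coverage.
3-point moving average kernel = [1, 1, 1]. Apply in 'valid' mode (full window coverage): avg[0] = (1 + 6 + 6) / 3 = 4.33; avg[1] = (6 + 6 + 11) / 3 = 7.67; avg[2] = (6 + 11 + 14) / 3 = 10.33; avg[3] = (11 + 14 + 18) / 3 = 14.33. Smoothed values: [4.33, 7.67, 10.33, 14.33]

[4.33, 7.67, 10.33, 14.33]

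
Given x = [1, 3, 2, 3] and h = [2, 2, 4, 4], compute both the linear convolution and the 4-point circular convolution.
Linear: y_lin[0] = 1×2 = 2; y_lin[1] = 1×2 + 3×2 = 8; y_lin[2] = 1×4 + 3×2 + 2×2 = 14; y_lin[3] = 1×4 + 3×4 + 2×2 + 3×2 = 26; y_lin[4] = 3×4 + 2×4 + 3×2 = 26; y_lin[5] = 2×4 + 3×4 = 20; y_lin[6] = 3×4 = 12 → [2, 8, 14, 26, 26, 20, 12]. Circular (length 4): y[0] = 1×2 + 3×4 + 2×4 + 3×2 = 28; y[1] = 1×2 + 3×2 + 2×4 + 3×4 = 28; y[2] = 1×4 + 3×2 + 2×2 + 3×4 = 26; y[3] = 1×4 + 3×4 + 2×2 + 3×2 = 26 → [28, 28, 26, 26]

Linear: [2, 8, 14, 26, 26, 20, 12], Circular: [28, 28, 26, 26]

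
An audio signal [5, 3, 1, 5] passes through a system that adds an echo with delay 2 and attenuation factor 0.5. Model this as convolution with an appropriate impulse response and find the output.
Direct-path + delayed-attenuated-path model → impulse response h = [1, 0, 0.5] (1 at lag 0, 0.5 at lag 2). Output y[n] = x[n] + 0.5·x[n - 2] (with x[n] = 0 outside 0..3): y[0] = 5 + 0.5×0 = 5; y[1] = 3 + 0.5×0 = 3; y[2] = 1 + 0.5×5 = 3.5; y[3] = 5 + 0.5×3 = 6.5; y[4] = 0 + 0.5×1 = 0.5; y[5] = 0 + 0.5×5 = 2.5. So y = [5, 3, 3.5, 6.5, 0.5, 2.5]

[5, 3, 3.5, 6.5, 0.5, 2.5]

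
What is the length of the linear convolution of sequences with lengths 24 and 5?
Linear/full convolution length: m + n - 1 = 24 + 5 - 1 = 28

28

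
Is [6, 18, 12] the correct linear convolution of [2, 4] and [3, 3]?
Recompute linear convolution of [2, 4] and [3, 3]: y[0] = 2×3 = 6; y[1] = 2×3 + 4×3 = 18; y[2] = 4×3 = 12 → [6, 18, 12]. Given [6, 18, 12] matches, so answer: Yes

Yes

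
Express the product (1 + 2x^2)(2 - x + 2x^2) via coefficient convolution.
Ascending coefficients: a = [1, 0, 2], b = [2, -1, 2]. c[0] = 1×2 = 2; c[1] = 1×-1 + 0×2 = -1; c[2] = 1×2 + 0×-1 + 2×2 = 6; c[3] = 0×2 + 2×-1 = -2; c[4] = 2×2 = 4. Result coefficients: [2, -1, 6, -2, 4] → 2 - x + 6x^2 - 2x^3 + 4x^4

2 - x + 6x^2 - 2x^3 + 4x^4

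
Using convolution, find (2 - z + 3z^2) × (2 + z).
Ascending coefficients: a = [2, -1, 3], b = [2, 1]. c[0] = 2×2 = 4; c[1] = 2×1 + -1×2 = 0; c[2] = -1×1 + 3×2 = 5; c[3] = 3×1 = 3. Result coefficients: [4, 0, 5, 3] → 4 + 5z^2 + 3z^3

4 + 5z^2 + 3z^3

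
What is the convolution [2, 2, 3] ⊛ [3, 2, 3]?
y[0] = 2×3 = 6; y[1] = 2×2 + 2×3 = 10; y[2] = 2×3 + 2×2 + 3×3 = 19; y[3] = 2×3 + 3×2 = 12; y[4] = 3×3 = 9

[6, 10, 19, 12, 9]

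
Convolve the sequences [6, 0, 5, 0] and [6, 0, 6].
y[0] = 6×6 = 36; y[1] = 6×0 + 0×6 = 0; y[2] = 6×6 + 0×0 + 5×6 = 66; y[3] = 0×6 + 5×0 + 0×6 = 0; y[4] = 5×6 + 0×0 = 30; y[5] = 0×6 = 0

[36, 0, 66, 0, 30, 0]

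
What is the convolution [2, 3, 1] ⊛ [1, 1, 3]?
y[0] = 2×1 = 2; y[1] = 2×1 + 3×1 = 5; y[2] = 2×3 + 3×1 + 1×1 = 10; y[3] = 3×3 + 1×1 = 10; y[4] = 1×3 = 3

[2, 5, 10, 10, 3]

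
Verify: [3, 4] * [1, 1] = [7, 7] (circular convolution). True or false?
Recompute circular convolution of [3, 4] and [1, 1]: y[0] = 3×1 + 4×1 = 7; y[1] = 3×1 + 4×1 = 7 → [7, 7]. Given [7, 7] matches, so answer: Yes

Yes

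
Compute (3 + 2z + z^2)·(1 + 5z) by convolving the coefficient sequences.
Ascending coefficients: a = [3, 2, 1], b = [1, 5]. c[0] = 3×1 = 3; c[1] = 3×5 + 2×1 = 17; c[2] = 2×5 + 1×1 = 11; c[3] = 1×5 = 5. Result coefficients: [3, 17, 11, 5] → 3 + 17z + 11z^2 + 5z^3

3 + 17z + 11z^2 + 5z^3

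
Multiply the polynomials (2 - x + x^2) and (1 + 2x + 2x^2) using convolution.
Ascending coefficients: a = [2, -1, 1], b = [1, 2, 2]. c[0] = 2×1 = 2; c[1] = 2×2 + -1×1 = 3; c[2] = 2×2 + -1×2 + 1×1 = 3; c[3] = -1×2 + 1×2 = 0; c[4] = 1×2 = 2. Result coefficients: [2, 3, 3, 0, 2] → 2 + 3x + 3x^2 + 2x^4

2 + 3x + 3x^2 + 2x^4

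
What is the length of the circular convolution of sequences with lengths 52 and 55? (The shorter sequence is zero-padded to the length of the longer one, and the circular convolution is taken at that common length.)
Circular convolution (zero-padding the shorter input) has length max(m, n) = max(52, 55) = 55

55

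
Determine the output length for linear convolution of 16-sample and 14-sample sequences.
Linear/full convolution length: m + n - 1 = 16 + 14 - 1 = 29

29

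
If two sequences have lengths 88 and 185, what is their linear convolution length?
Linear/full convolution length: m + n - 1 = 88 + 185 - 1 = 272

272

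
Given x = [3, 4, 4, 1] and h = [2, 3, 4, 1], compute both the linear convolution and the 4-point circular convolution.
Linear: y_lin[0] = 3×2 = 6; y_lin[1] = 3×3 + 4×2 = 17; y_lin[2] = 3×4 + 4×3 + 4×2 = 32; y_lin[3] = 3×1 + 4×4 + 4×3 + 1×2 = 33; y_lin[4] = 4×1 + 4×4 + 1×3 = 23; y_lin[5] = 4×1 + 1×4 = 8; y_lin[6] = 1×1 = 1 → [6, 17, 32, 33, 23, 8, 1]. Circular (length 4): y[0] = 3×2 + 4×1 + 4×4 + 1×3 = 29; y[1] = 3×3 + 4×2 + 4×1 + 1×4 = 25; y[2] = 3×4 + 4×3 + 4×2 + 1×1 = 33; y[3] = 3×1 + 4×4 + 4×3 + 1×2 = 33 → [29, 25, 33, 33]

Linear: [6, 17, 32, 33, 23, 8, 1], Circular: [29, 25, 33, 33]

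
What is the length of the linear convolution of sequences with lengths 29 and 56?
Linear/full convolution length: m + n - 1 = 29 + 56 - 1 = 84

84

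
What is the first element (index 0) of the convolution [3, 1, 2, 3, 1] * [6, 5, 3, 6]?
Use y[k] = Σ_i a[i]·b[k-i] at k=0. y[0] = 3×6 = 18

18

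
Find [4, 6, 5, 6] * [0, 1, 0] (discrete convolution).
y[0] = 4×0 = 0; y[1] = 4×1 + 6×0 = 4; y[2] = 4×0 + 6×1 + 5×0 = 6; y[3] = 6×0 + 5×1 + 6×0 = 5; y[4] = 5×0 + 6×1 = 6; y[5] = 6×0 = 0

[0, 4, 6, 5, 6, 0]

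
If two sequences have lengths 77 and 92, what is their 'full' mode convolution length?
Linear/full convolution length: m + n - 1 = 77 + 92 - 1 = 168

168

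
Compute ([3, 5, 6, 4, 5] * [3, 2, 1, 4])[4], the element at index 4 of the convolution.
Use y[k] = Σ_i a[i]·b[k-i] at k=4. y[4] = 5×4 + 6×1 + 4×2 + 5×3 = 49

49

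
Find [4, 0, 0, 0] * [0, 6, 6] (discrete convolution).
y[0] = 4×0 = 0; y[1] = 4×6 + 0×0 = 24; y[2] = 4×6 + 0×6 + 0×0 = 24; y[3] = 0×6 + 0×6 + 0×0 = 0; y[4] = 0×6 + 0×6 = 0; y[5] = 0×6 = 0

[0, 24, 24, 0, 0, 0]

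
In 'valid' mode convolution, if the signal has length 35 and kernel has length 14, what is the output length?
'Valid' mode counts only positions where the kernel fully overlaps the signal: m - n + 1 = 35 - 14 + 1 = 22

22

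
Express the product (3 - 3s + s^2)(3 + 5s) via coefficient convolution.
Ascending coefficients: a = [3, -3, 1], b = [3, 5]. c[0] = 3×3 = 9; c[1] = 3×5 + -3×3 = 6; c[2] = -3×5 + 1×3 = -12; c[3] = 1×5 = 5. Result coefficients: [9, 6, -12, 5] → 9 + 6s - 12s^2 + 5s^3

9 + 6s - 12s^2 + 5s^3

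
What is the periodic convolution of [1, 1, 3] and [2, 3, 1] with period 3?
Use y[k] = Σ_j x[j]·h[(k-j) mod 3]. y[0] = 1×2 + 1×1 + 3×3 = 12; y[1] = 1×3 + 1×2 + 3×1 = 8; y[2] = 1×1 + 1×3 + 3×2 = 10. Result: [12, 8, 10]

[12, 8, 10]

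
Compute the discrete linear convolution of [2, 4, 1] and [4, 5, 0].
y[0] = 2×4 = 8; y[1] = 2×5 + 4×4 = 26; y[2] = 2×0 + 4×5 + 1×4 = 24; y[3] = 4×0 + 1×5 = 5; y[4] = 1×0 = 0

[8, 26, 24, 5, 0]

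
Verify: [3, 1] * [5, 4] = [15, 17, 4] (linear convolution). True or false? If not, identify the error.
Recompute linear convolution of [3, 1] and [5, 4]: y[0] = 3×5 = 15; y[1] = 3×4 + 1×5 = 17; y[2] = 1×4 = 4 → [15, 17, 4]. Given [15, 17, 4] matches, so answer: Yes

Yes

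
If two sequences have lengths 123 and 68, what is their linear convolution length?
Linear/full convolution length: m + n - 1 = 123 + 68 - 1 = 190

190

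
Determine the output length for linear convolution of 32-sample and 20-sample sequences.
Linear/full convolution length: m + n - 1 = 32 + 20 - 1 = 51

51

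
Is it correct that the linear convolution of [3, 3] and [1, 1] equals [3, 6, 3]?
Recompute linear convolution of [3, 3] and [1, 1]: y[0] = 3×1 = 3; y[1] = 3×1 + 3×1 = 6; y[2] = 3×1 = 3 → [3, 6, 3]. Given [3, 6, 3] matches, so answer: Yes

Yes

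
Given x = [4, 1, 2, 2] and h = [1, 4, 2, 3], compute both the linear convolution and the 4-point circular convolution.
Linear: y_lin[0] = 4×1 = 4; y_lin[1] = 4×4 + 1×1 = 17; y_lin[2] = 4×2 + 1×4 + 2×1 = 14; y_lin[3] = 4×3 + 1×2 + 2×4 + 2×1 = 24; y_lin[4] = 1×3 + 2×2 + 2×4 = 15; y_lin[5] = 2×3 + 2×2 = 10; y_lin[6] = 2×3 = 6 → [4, 17, 14, 24, 15, 10, 6]. Circular (length 4): y[0] = 4×1 + 1×3 + 2×2 + 2×4 = 19; y[1] = 4×4 + 1×1 + 2×3 + 2×2 = 27; y[2] = 4×2 + 1×4 + 2×1 + 2×3 = 20; y[3] = 4×3 + 1×2 + 2×4 + 2×1 = 24 → [19, 27, 20, 24]

Linear: [4, 17, 14, 24, 15, 10, 6], Circular: [19, 27, 20, 24]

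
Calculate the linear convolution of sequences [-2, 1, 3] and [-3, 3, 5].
y[0] = -2×-3 = 6; y[1] = -2×3 + 1×-3 = -9; y[2] = -2×5 + 1×3 + 3×-3 = -16; y[3] = 1×5 + 3×3 = 14; y[4] = 3×5 = 15

[6, -9, -16, 14, 15]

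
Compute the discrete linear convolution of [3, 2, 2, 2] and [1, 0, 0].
y[0] = 3×1 = 3; y[1] = 3×0 + 2×1 = 2; y[2] = 3×0 + 2×0 + 2×1 = 2; y[3] = 2×0 + 2×0 + 2×1 = 2; y[4] = 2×0 + 2×0 = 0; y[5] = 2×0 = 0

[3, 2, 2, 2, 0, 0]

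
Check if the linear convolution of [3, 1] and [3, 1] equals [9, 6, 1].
Recompute linear convolution of [3, 1] and [3, 1]: y[0] = 3×3 = 9; y[1] = 3×1 + 1×3 = 6; y[2] = 1×1 = 1 → [9, 6, 1]. Given [9, 6, 1] matches, so answer: Yes

Yes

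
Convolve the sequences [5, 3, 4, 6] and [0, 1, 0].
y[0] = 5×0 = 0; y[1] = 5×1 + 3×0 = 5; y[2] = 5×0 + 3×1 + 4×0 = 3; y[3] = 3×0 + 4×1 + 6×0 = 4; y[4] = 4×0 + 6×1 = 6; y[5] = 6×0 = 0

[0, 5, 3, 4, 6, 0]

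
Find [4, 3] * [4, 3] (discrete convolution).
y[0] = 4×4 = 16; y[1] = 4×3 + 3×4 = 24; y[2] = 3×3 = 9

[16, 24, 9]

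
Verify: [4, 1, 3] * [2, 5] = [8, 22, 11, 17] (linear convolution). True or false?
Recompute linear convolution of [4, 1, 3] and [2, 5]: y[0] = 4×2 = 8; y[1] = 4×5 + 1×2 = 22; y[2] = 1×5 + 3×2 = 11; y[3] = 3×5 = 15 → [8, 22, 11, 15]. Compare to given [8, 22, 11, 17]: they differ at index 3: given 17, correct 15, so answer: No

No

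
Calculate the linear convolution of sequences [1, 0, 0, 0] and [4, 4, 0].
y[0] = 1×4 = 4; y[1] = 1×4 + 0×4 = 4; y[2] = 1×0 + 0×4 + 0×4 = 0; y[3] = 0×0 + 0×4 + 0×4 = 0; y[4] = 0×0 + 0×4 = 0; y[5] = 0×0 = 0

[4, 4, 0, 0, 0, 0]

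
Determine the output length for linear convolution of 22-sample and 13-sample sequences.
Linear/full convolution length: m + n - 1 = 22 + 13 - 1 = 34

34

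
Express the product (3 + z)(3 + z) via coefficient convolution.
Ascending coefficients: a = [3, 1], b = [3, 1]. c[0] = 3×3 = 9; c[1] = 3×1 + 1×3 = 6; c[2] = 1×1 = 1. Result coefficients: [9, 6, 1] → 9 + 6z + z^2

9 + 6z + z^2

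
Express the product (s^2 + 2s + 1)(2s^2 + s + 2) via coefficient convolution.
Ascending coefficients: a = [1, 2, 1], b = [2, 1, 2]. c[0] = 1×2 = 2; c[1] = 1×1 + 2×2 = 5; c[2] = 1×2 + 2×1 + 1×2 = 6; c[3] = 2×2 + 1×1 = 5; c[4] = 1×2 = 2. Result coefficients: [2, 5, 6, 5, 2] → 2s^4 + 5s^3 + 6s^2 + 5s + 2

2s^4 + 5s^3 + 6s^2 + 5s + 2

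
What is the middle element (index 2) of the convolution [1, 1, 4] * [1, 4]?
Use y[k] = Σ_i a[i]·b[k-i] at k=2. y[2] = 1×4 + 4×1 = 8

8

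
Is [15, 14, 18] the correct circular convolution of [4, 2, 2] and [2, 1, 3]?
Recompute circular convolution of [4, 2, 2] and [2, 1, 3]: y[0] = 4×2 + 2×3 + 2×1 = 16; y[1] = 4×1 + 2×2 + 2×3 = 14; y[2] = 4×3 + 2×1 + 2×2 = 18 → [16, 14, 18]. Compare to given [15, 14, 18]: they differ at index 0: given 15, correct 16, so answer: No

No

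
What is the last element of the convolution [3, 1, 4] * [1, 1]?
Use y[k] = Σ_i a[i]·b[k-i] at k=3. y[3] = 4×1 = 4

4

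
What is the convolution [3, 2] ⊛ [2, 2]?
y[0] = 3×2 = 6; y[1] = 3×2 + 2×2 = 10; y[2] = 2×2 = 4

[6, 10, 4]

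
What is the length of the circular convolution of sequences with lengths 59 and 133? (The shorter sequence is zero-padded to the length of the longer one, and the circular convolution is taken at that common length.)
Circular convolution (zero-padding the shorter input) has length max(m, n) = max(59, 133) = 133

133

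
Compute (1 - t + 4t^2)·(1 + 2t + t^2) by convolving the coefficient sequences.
Ascending coefficients: a = [1, -1, 4], b = [1, 2, 1]. c[0] = 1×1 = 1; c[1] = 1×2 + -1×1 = 1; c[2] = 1×1 + -1×2 + 4×1 = 3; c[3] = -1×1 + 4×2 = 7; c[4] = 4×1 = 4. Result coefficients: [1, 1, 3, 7, 4] → 1 + t + 3t^2 + 7t^3 + 4t^4

1 + t + 3t^2 + 7t^3 + 4t^4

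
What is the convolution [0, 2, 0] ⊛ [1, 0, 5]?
y[0] = 0×1 = 0; y[1] = 0×0 + 2×1 = 2; y[2] = 0×5 + 2×0 + 0×1 = 0; y[3] = 2×5 + 0×0 = 10; y[4] = 0×5 = 0

[0, 2, 0, 10, 0]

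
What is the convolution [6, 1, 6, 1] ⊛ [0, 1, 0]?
y[0] = 6×0 = 0; y[1] = 6×1 + 1×0 = 6; y[2] = 6×0 + 1×1 + 6×0 = 1; y[3] = 1×0 + 6×1 + 1×0 = 6; y[4] = 6×0 + 1×1 = 1; y[5] = 1×0 = 0

[0, 6, 1, 6, 1, 0]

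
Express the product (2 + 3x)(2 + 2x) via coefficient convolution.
Ascending coefficients: a = [2, 3], b = [2, 2]. c[0] = 2×2 = 4; c[1] = 2×2 + 3×2 = 10; c[2] = 3×2 = 6. Result coefficients: [4, 10, 6] → 4 + 10x + 6x^2

4 + 10x + 6x^2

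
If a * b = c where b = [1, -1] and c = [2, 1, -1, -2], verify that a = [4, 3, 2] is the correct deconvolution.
Forward-compute [4, 3, 2] * [1, -1]: c[0] = 4×1 = 4; c[1] = 4×-1 + 3×1 = -1; c[2] = 3×-1 + 2×1 = -1; c[3] = 2×-1 = -2 → [4, -1, -1, -2]. Does not match given c = [2, 1, -1, -2].

Not verified. [4, 3, 2] * [1, -1] = [4, -1, -1, -2], which differs from [2, 1, -1, -2] at index 0.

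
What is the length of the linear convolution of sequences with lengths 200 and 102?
Linear/full convolution length: m + n - 1 = 200 + 102 - 1 = 301

301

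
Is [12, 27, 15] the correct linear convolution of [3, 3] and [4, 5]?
Recompute linear convolution of [3, 3] and [4, 5]: y[0] = 3×4 = 12; y[1] = 3×5 + 3×4 = 27; y[2] = 3×5 = 15 → [12, 27, 15]. Given [12, 27, 15] matches, so answer: Yes

Yes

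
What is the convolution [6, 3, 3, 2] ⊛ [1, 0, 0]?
y[0] = 6×1 = 6; y[1] = 6×0 + 3×1 = 3; y[2] = 6×0 + 3×0 + 3×1 = 3; y[3] = 3×0 + 3×0 + 2×1 = 2; y[4] = 3×0 + 2×0 = 0; y[5] = 2×0 = 0

[6, 3, 3, 2, 0, 0]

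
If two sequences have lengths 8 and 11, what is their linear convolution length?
Linear/full convolution length: m + n - 1 = 8 + 11 - 1 = 18

18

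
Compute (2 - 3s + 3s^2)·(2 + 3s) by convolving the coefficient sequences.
Ascending coefficients: a = [2, -3, 3], b = [2, 3]. c[0] = 2×2 = 4; c[1] = 2×3 + -3×2 = 0; c[2] = -3×3 + 3×2 = -3; c[3] = 3×3 = 9. Result coefficients: [4, 0, -3, 9] → 4 - 3s^2 + 9s^3

4 - 3s^2 + 9s^3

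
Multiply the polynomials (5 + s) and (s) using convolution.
Ascending coefficients: a = [5, 1], b = [0, 1]. c[0] = 5×0 = 0; c[1] = 5×1 + 1×0 = 5; c[2] = 1×1 = 1. Result coefficients: [0, 5, 1] → 5s + s^2

5s + s^2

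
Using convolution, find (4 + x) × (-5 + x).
Ascending coefficients: a = [4, 1], b = [-5, 1]. c[0] = 4×-5 = -20; c[1] = 4×1 + 1×-5 = -1; c[2] = 1×1 = 1. Result coefficients: [-20, -1, 1] → -20 - x + x^2

-20 - x + x^2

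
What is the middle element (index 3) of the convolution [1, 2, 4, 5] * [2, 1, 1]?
Use y[k] = Σ_i a[i]·b[k-i] at k=3. y[3] = 2×1 + 4×1 + 5×2 = 16

16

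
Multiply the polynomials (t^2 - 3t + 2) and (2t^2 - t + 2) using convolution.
Ascending coefficients: a = [2, -3, 1], b = [2, -1, 2]. c[0] = 2×2 = 4; c[1] = 2×-1 + -3×2 = -8; c[2] = 2×2 + -3×-1 + 1×2 = 9; c[3] = -3×2 + 1×-1 = -7; c[4] = 1×2 = 2. Result coefficients: [4, -8, 9, -7, 2] → 2t^4 - 7t^3 + 9t^2 - 8t + 4

2t^4 - 7t^3 + 9t^2 - 8t + 4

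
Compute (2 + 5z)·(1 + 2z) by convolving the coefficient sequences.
Ascending coefficients: a = [2, 5], b = [1, 2]. c[0] = 2×1 = 2; c[1] = 2×2 + 5×1 = 9; c[2] = 5×2 = 10. Result coefficients: [2, 9, 10] → 2 + 9z + 10z^2

2 + 9z + 10z^2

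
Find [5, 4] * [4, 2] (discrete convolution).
y[0] = 5×4 = 20; y[1] = 5×2 + 4×4 = 26; y[2] = 4×2 = 8

[20, 26, 8]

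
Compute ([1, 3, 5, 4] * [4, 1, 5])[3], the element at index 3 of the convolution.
Use y[k] = Σ_i a[i]·b[k-i] at k=3. y[3] = 3×5 + 5×1 + 4×4 = 36

36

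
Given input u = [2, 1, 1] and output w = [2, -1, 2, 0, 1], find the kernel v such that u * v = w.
Output length 5 = len(u) + len(v) - 1 ⇒ len(v) = 3. Solve v forward using v[k] = (w[k] - Σ_{i≥1} u[i]·v[k-i]) / u[0]: v[0] = w[0] / u[0] = 2 / 2 = 1; v[1] = (w[1] - 1×1) / u[0] = (-1 - 1×1) / 2 = -1; v[2] = (w[2] - 1×-1 - 1×1) / u[0] = (2 - 1×-1 - 1×1) / 2 = 1. So v = [1, -1, 1]. Forward-check [2, 1, 1] * [1, -1, 1]: w[0] = 2×1 = 2; w[1] = 2×-1 + 1×1 = -1; w[2] = 2×1 + 1×-1 + 1×1 = 2; w[3] = 1×1 + 1×-1 = 0; w[4] = 1×1 = 1 → [2, -1, 2, 0, 1] ✓

[1, -1, 1]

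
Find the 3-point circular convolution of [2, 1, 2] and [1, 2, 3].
Use y[k] = Σ_j f[j]·g[(k-j) mod 3]. y[0] = 2×1 + 1×3 + 2×2 = 9; y[1] = 2×2 + 1×1 + 2×3 = 11; y[2] = 2×3 + 1×2 + 2×1 = 10. Result: [9, 11, 10]

[9, 11, 10]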